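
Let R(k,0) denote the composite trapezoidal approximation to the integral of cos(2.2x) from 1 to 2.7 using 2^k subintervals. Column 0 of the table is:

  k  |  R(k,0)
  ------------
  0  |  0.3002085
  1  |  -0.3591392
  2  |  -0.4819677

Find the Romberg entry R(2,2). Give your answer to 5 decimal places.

-0.51918

Richardson extrapolation on the trapezoidal column (denominator 4−1=3):
R(1,1) = -0.3591392 + (-0.3591392 − 0.3002085)/3 = -0.5789218
R(2,1) = -0.4819677 + (-0.4819677 − (-0.3591392))/3 = -0.5229105
R(2,2) = -0.5229105 + (-0.5229105 − (-0.5789218))/15 = -0.5191764
(Column j=1 coincides with Simpson's rule on the same nodes.)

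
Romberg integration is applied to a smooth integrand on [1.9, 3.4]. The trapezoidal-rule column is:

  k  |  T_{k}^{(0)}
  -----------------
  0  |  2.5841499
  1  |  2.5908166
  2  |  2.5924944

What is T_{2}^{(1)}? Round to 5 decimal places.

Richardson extrapolation on the trapezoidal column (denominator 4−1=3):
T_{2}^{(1)} = (4·2.5924944 − 2.5908166) / 3 = 2.5930537

2.59305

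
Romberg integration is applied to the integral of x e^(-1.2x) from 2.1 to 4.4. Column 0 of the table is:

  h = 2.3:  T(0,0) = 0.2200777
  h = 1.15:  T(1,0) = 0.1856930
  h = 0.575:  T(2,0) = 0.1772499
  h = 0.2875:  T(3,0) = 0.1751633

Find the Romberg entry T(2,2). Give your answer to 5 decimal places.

T(1,1) = 0.1856930 + (0.1856930 − 0.2200777)/3 = 0.1742314
T(2,1) = 0.1772499 + (0.1772499 − 0.1856930)/3 = 0.1744355
T(2,2) = (16·0.1744355 − 0.1742314) / 15 = 0.1744491

0.17445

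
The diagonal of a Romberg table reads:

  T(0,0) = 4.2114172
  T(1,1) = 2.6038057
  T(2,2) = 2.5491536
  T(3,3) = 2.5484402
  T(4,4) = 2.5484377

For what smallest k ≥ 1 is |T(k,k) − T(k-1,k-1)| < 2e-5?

k = 4

|T(1,1) − T(0,0)| = 1.6076115 ≥ 2e-5
|T(2,2) − T(1,1)| = 0.0546521 ≥ 2e-5
|T(3,3) − T(2,2)| = 0.0007134 ≥ 2e-5
|T(4,4) − T(3,3)| = 0.0000025 < 2e-5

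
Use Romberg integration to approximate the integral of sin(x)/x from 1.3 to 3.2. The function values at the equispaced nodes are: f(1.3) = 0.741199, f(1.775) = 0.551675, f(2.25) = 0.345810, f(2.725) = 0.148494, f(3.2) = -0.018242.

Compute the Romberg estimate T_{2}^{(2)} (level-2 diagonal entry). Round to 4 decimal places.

T_{0}^{(0)} (trapezoid, 1 panel, h=1.9000): 0.686809
T_{1}^{(0)} (trapezoid, 2 panels, h=0.9500): 0.671924
T_{2}^{(0)} (trapezoid, 4 panels, h=0.4750): 0.668542
T_{1}^{(1)} = 0.671924 + (0.671924 − 0.686809)/3 = 0.666962
T_{2}^{(1)} = 0.668542 + (0.668542 − 0.671924)/3 = 0.667415
T_{2}^{(2)} = 0.667415 + (0.667415 − 0.666962)/15 = 0.667445

0.6674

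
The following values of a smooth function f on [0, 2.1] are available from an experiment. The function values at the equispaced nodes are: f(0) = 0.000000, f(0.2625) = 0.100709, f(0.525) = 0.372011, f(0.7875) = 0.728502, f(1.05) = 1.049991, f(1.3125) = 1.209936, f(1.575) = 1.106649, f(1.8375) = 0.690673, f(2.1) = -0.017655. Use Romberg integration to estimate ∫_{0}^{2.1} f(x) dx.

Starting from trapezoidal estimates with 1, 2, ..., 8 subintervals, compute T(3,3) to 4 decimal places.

T(0,0) (trapezoid, 1 panel, h=2.1000): -0.018538
T(1,0) (trapezoid, 2 panels, h=1.0500): 1.093222
T(2,0) (trapezoid, 4 panels, h=0.5250): 1.322907
T(3,0) (trapezoid, 8 panels, h=0.2625): 1.378031
T(1,1) = 1.093222 + (1.093222 − (-0.018538))/3 = 1.463809
T(2,1) = 1.322907 + (1.322907 − 1.093222)/3 = 1.399469
T(3,1) = 1.378031 + (1.378031 − 1.322907)/3 = 1.396406
T(2,2) = 1.399469 + (1.399469 − 1.463809)/15 = 1.395180
T(3,2) = 1.396406 + (1.396406 − 1.399469)/15 = 1.396202
T(3,3) = 1.396202 + (1.396202 − 1.395180)/63 = 1.396218

1.3962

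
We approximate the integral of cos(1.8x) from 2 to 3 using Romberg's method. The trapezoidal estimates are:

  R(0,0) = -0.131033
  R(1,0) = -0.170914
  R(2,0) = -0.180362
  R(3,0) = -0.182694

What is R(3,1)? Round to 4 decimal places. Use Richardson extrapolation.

-0.1835

Richardson extrapolation on the trapezoidal column (denominator 4−1=3):
R(3,1) = (4·(-0.182694) − (-0.180362)) / 3 = -0.183471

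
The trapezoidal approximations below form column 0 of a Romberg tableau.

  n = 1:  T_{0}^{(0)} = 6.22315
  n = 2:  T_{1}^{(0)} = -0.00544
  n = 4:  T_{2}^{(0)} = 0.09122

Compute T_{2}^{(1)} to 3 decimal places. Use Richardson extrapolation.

0.123

T_{2}^{(1)} = 0.09122 + (0.09122 − (-0.00544))/3 = 0.12344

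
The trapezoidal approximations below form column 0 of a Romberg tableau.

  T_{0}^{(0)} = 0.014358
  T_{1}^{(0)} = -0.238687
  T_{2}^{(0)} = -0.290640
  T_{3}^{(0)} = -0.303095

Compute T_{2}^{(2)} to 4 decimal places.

Richardson extrapolation on the trapezoidal column (denominator 4−1=3):
T_{1}^{(1)} = (4·(-0.238687) − 0.014358) / 3 = -0.323035
T_{2}^{(1)} = (4·(-0.290640) − (-0.238687)) / 3 = -0.307958
T_{2}^{(2)} = (16·(-0.307958) − (-0.323035)) / 15 = -0.306953

-0.3070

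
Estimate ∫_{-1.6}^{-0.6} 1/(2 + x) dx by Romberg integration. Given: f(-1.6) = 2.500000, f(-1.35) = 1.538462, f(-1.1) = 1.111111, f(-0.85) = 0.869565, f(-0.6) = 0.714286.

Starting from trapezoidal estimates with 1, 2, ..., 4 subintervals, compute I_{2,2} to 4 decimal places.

I_{0,0} (trapezoid, 1 panel, h=1.0000): 1.607143
I_{1,0} (trapezoid, 2 panels, h=0.5000): 1.359127
I_{2,0} (trapezoid, 4 panels, h=0.2500): 1.281570
I_{1,1} = 1.359127 + (1.359127 − 1.607143)/3 = 1.276455
I_{2,1} = 1.281570 + (1.281570 − 1.359127)/3 = 1.255718
I_{2,2} = 1.255718 + (1.255718 − 1.276455)/15 = 1.254336

1.2543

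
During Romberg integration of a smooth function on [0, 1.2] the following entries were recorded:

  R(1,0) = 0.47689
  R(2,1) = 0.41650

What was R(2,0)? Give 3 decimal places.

0.432

From R(2,1) = (4·R(2,0) − R(1,0))/3, solve for R(2,0):
4·R(2,0) = 3·0.41650 + 0.47689 = 1.72639
R(2,0) = 0.43160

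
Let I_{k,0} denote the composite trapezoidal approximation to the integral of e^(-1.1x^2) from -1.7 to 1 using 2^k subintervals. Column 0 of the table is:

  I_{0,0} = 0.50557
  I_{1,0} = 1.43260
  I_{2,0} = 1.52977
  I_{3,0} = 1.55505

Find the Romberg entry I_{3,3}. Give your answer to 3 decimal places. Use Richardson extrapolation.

1.564

I_{1,1} = 1.43260 + (1.43260 − 0.50557)/3 = 1.74161
I_{2,1} = (4·1.52977 − 1.43260) / 3 = 1.56216
I_{3,1} = (4·1.55505 − 1.52977) / 3 = 1.56348
I_{2,2} = (16·1.56216 − 1.74161) / 15 = 1.55020
I_{3,2} = 1.56348 + (1.56348 − 1.56216)/15 = 1.56357
I_{3,3} = 1.56357 + (1.56357 − 1.55020)/63 = 1.56378
(Column j=1 coincides with Simpson's rule on the same nodes.)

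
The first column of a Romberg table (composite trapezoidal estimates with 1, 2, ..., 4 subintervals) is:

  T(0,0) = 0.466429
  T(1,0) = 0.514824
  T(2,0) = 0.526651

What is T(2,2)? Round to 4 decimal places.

0.5306

Richardson extrapolation on the trapezoidal column (denominator 4−1=3):
T(1,1) = (4·0.514824 − 0.466429) / 3 = 0.530956
T(2,1) = 0.526651 + (0.526651 − 0.514824)/3 = 0.530593
T(2,2) = (16·0.530593 − 0.530956) / 15 = 0.530569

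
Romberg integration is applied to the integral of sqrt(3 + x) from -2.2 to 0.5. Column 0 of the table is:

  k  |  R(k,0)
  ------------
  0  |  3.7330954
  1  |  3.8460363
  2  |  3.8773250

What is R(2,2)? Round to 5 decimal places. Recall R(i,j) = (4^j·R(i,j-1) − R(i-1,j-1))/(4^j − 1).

Richardson extrapolation on the trapezoidal column (denominator 4−1=3):
R(1,1) = (4·3.8460363 − 3.7330954) / 3 = 3.8836833
R(2,1) = 3.8773250 + (3.8773250 − 3.8460363)/3 = 3.8877546
R(2,2) = 3.8877546 + (3.8877546 − 3.8836833)/15 = 3.8880260
(Column j=1 coincides with Simpson's rule on the same nodes.)

3.88803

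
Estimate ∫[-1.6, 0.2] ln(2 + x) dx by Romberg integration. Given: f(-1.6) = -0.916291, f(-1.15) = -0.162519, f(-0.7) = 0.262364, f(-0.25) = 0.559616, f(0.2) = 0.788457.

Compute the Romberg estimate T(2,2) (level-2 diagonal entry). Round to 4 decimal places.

0.2992

T(0,0) (trapezoid, 1 panel, h=1.8000): -0.115051
T(1,0) (trapezoid, 2 panels, h=0.9000): 0.178602
T(2,0) (trapezoid, 4 panels, h=0.4500): 0.267995
T(1,1) = 0.178602 + (0.178602 − (-0.115051))/3 = 0.276486
T(2,1) = 0.267995 + (0.267995 − 0.178602)/3 = 0.297793
T(2,2) = 0.297793 + (0.297793 − 0.276486)/15 = 0.299213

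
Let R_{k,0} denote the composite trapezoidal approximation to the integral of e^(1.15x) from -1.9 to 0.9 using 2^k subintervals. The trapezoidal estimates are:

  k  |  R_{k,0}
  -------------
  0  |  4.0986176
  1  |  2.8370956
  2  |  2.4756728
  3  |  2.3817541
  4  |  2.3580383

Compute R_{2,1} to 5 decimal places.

2.35520

R_{2,1} = 2.4756728 + (2.4756728 − 2.8370956)/3 = 2.3551985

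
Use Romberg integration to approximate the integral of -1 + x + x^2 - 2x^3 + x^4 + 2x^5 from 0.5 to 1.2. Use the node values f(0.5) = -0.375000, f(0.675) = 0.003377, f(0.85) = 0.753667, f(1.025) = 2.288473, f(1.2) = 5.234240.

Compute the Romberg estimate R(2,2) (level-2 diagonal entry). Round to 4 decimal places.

0.9053

R(0,0) (trapezoid, 1 panel, h=0.7000): 1.700734
R(1,0) (trapezoid, 2 panels, h=0.3500): 1.114150
R(2,0) (trapezoid, 4 panels, h=0.1750): 0.958149
R(1,1) = 1.114150 + (1.114150 − 1.700734)/3 = 0.918622
R(2,1) = 0.958149 + (0.958149 − 1.114150)/3 = 0.906149
R(2,2) = 0.906149 + (0.906149 − 0.918622)/15 = 0.905317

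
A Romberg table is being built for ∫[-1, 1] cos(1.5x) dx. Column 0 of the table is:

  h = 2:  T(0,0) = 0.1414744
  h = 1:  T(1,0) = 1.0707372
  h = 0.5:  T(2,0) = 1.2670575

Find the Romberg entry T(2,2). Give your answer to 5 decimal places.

T(1,1) = (4·1.0707372 − 0.1414744) / 3 = 1.3804915
T(2,1) = (4·1.2670575 − 1.0707372) / 3 = 1.3324976
T(2,2) = (16·1.3324976 − 1.3804915) / 15 = 1.3292980

1.32930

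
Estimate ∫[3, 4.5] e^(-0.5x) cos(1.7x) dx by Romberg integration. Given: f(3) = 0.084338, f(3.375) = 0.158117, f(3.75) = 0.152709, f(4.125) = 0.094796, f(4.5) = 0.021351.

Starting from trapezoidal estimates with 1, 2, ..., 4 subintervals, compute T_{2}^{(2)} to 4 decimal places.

T_{0}^{(0)} (trapezoid, 1 panel, h=1.5000): 0.079267
T_{1}^{(0)} (trapezoid, 2 panels, h=0.7500): 0.154165
T_{2}^{(0)} (trapezoid, 4 panels, h=0.3750): 0.171925
T_{1}^{(1)} = 0.154165 + (0.154165 − 0.079267)/3 = 0.179131
T_{2}^{(1)} = 0.171925 + (0.171925 − 0.154165)/3 = 0.177845
T_{2}^{(2)} = 0.177845 + (0.177845 − 0.179131)/15 = 0.177759

0.1778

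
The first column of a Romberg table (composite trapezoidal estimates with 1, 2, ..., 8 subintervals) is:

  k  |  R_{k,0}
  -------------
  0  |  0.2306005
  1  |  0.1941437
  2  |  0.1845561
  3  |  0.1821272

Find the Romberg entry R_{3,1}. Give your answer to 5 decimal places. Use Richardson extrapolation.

0.18132

Richardson extrapolation on the trapezoidal column (denominator 4−1=3):
R_{3,1} = 0.1821272 + (0.1821272 − 0.1845561)/3 = 0.1813176
(Column j=1 coincides with Simpson's rule on the same nodes.)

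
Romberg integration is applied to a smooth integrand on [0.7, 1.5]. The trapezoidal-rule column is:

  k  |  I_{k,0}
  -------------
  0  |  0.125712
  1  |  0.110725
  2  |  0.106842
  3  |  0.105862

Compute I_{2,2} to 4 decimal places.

0.1055

I_{1,1} = (4·0.110725 − 0.125712) / 3 = 0.105729
I_{2,1} = (4·0.106842 − 0.110725) / 3 = 0.105548
I_{2,2} = (16·0.105548 − 0.105729) / 15 = 0.105536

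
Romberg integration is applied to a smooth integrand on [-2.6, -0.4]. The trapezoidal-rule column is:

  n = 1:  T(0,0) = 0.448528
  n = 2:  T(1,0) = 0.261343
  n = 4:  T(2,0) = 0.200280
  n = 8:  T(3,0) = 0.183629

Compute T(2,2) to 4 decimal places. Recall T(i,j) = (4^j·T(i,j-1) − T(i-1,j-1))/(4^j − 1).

Richardson extrapolation on the trapezoidal column (denominator 4−1=3):
T(1,1) = (4·0.261343 − 0.448528) / 3 = 0.198948
T(2,1) = 0.200280 + (0.200280 − 0.261343)/3 = 0.179926
T(2,2) = (16·0.179926 − 0.198948) / 15 = 0.178658

0.1787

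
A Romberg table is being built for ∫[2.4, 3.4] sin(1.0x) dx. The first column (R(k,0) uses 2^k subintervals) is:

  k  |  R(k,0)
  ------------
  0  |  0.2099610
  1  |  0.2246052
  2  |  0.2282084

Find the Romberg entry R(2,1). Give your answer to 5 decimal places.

0.22941

Richardson extrapolation on the trapezoidal column (denominator 4−1=3):
R(2,1) = (4·0.2282084 − 0.2246052) / 3 = 0.2294095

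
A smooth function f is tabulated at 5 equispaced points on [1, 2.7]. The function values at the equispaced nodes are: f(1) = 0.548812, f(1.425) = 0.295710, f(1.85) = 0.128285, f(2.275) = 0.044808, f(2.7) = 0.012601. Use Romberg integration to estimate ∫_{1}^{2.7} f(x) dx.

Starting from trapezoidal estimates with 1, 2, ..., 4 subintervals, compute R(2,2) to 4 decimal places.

R(0,0) (trapezoid, 1 panel, h=1.7000): 0.477201
R(1,0) (trapezoid, 2 panels, h=0.8500): 0.347643
R(2,0) (trapezoid, 4 panels, h=0.4250): 0.318542
R(1,1) = 0.347643 + (0.347643 − 0.477201)/3 = 0.304457
R(2,1) = 0.318542 + (0.318542 − 0.347643)/3 = 0.308842
R(2,2) = 0.308842 + (0.308842 − 0.304457)/15 = 0.309134

0.3091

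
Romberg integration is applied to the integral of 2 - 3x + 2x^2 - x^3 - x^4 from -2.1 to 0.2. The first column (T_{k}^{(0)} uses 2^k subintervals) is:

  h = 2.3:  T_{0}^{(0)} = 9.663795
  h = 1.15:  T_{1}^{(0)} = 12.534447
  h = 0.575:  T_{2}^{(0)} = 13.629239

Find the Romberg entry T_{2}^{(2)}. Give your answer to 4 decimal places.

14.0277

T_{1}^{(1)} = (4·12.534447 − 9.663795) / 3 = 13.491331
T_{2}^{(1)} = (4·13.629239 − 12.534447) / 3 = 13.994170
T_{2}^{(2)} = 13.994170 + (13.994170 − 13.491331)/15 = 14.027693
(Column j=1 coincides with Simpson's rule on the same nodes.)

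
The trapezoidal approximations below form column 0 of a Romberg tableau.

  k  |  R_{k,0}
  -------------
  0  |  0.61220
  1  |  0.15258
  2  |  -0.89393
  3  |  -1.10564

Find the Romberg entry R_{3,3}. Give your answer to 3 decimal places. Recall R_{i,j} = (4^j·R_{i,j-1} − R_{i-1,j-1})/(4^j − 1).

R_{1,1} = 0.15258 + (0.15258 − 0.61220)/3 = -0.00063
R_{2,1} = (4·(-0.89393) − 0.15258) / 3 = -1.24277
R_{3,1} = -1.10564 + (-1.10564 − (-0.89393))/3 = -1.17621
R_{2,2} = -1.24277 + (-1.24277 − (-0.00063))/15 = -1.32558
R_{3,2} = -1.17621 + (-1.17621 − (-1.24277))/15 = -1.17177
R_{3,3} = (64·(-1.17177) − (-1.32558)) / 63 = -1.16933

-1.169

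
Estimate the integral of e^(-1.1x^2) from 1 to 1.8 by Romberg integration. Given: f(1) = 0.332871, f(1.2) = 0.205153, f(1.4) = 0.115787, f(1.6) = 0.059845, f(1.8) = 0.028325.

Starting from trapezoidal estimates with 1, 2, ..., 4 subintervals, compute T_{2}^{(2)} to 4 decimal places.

T_{0}^{(0)} (trapezoid, 1 panel, h=0.8000): 0.144478
T_{1}^{(0)} (trapezoid, 2 panels, h=0.4000): 0.118554
T_{2}^{(0)} (trapezoid, 4 panels, h=0.2000): 0.112277
T_{1}^{(1)} = 0.118554 + (0.118554 − 0.144478)/3 = 0.109913
T_{2}^{(1)} = 0.112277 + (0.112277 − 0.118554)/3 = 0.110185
T_{2}^{(2)} = 0.110185 + (0.110185 − 0.109913)/15 = 0.110203

0.1102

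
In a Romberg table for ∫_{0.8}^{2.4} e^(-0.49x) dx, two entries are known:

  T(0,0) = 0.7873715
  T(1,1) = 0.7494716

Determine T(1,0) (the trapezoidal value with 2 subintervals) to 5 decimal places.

From T(1,1) = (4·T(1,0) − T(0,0))/3, solve for T(1,0):
4·T(1,0) = 3·0.7494716 + 0.7873715 = 3.0357863
T(1,0) = 0.7589466

0.75895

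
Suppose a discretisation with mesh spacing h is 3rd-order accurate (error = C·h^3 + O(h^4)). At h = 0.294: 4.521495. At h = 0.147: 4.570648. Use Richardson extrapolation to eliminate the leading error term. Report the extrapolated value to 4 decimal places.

The leading error scales as h^3; refining by a factor of 2 reduces it by 2^3 = 8.
Extrapolated value = (8·A(h/2) − A(h)) / (8 − 1)
= (8·4.570648 − 4.521495) / 7
= 32.043689 / 7 = 4.577670

4.5777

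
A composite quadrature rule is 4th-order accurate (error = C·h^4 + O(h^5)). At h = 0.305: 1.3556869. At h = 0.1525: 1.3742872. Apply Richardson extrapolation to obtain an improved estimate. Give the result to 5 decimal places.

Extrapolated value = (16·A(h/2) − A(h)) / (16 − 1)
= (16·1.3742872 − 1.3556869) / 15
= 20.6329083 / 15 = 1.3755272

1.37553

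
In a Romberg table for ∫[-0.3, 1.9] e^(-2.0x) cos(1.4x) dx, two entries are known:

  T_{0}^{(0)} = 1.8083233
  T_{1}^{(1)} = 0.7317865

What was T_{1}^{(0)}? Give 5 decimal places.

1.00092

From T_{1}^{(1)} = (4·T_{1}^{(0)} − T_{0}^{(0)})/3, solve for T_{1}^{(0)}:
4·T_{1}^{(0)} = 3·0.7317865 + 1.8083233 = 4.0036828
T_{1}^{(0)} = 1.0009207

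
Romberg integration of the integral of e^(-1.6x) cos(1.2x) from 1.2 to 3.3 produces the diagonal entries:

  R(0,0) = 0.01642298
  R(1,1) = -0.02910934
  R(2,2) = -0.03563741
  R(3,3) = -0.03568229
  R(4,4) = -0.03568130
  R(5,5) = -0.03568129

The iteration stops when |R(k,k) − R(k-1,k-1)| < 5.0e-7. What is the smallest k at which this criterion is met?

|R(1,1) − R(0,0)| = 0.04553232 ≥ 5.0e-7
|R(2,2) − R(1,1)| = 0.00652807 ≥ 5.0e-7
|R(3,3) − R(2,2)| = 0.00004488 ≥ 5.0e-7
|R(4,4) − R(3,3)| = 0.00000099 ≥ 5.0e-7
|R(5,5) − R(4,4)| = 0.00000001 < 5.0e-7

k = 5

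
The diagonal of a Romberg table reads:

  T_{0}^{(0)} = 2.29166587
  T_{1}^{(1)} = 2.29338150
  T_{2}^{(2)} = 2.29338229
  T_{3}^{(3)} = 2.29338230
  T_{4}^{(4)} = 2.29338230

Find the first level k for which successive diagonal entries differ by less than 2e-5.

|T_{1}^{(1)} − T_{0}^{(0)}| = 0.00171563 ≥ 2e-5
|T_{2}^{(2)} − T_{1}^{(1)}| = 0.00000079 < 2e-5

k = 2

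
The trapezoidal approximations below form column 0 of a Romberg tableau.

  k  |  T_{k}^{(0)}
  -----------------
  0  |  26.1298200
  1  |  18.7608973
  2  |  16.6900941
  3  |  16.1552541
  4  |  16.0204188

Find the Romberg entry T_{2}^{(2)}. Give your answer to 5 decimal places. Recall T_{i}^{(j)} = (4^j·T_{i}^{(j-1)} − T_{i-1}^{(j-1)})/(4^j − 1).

15.97951

T_{1}^{(1)} = (4·18.7608973 − 26.1298200) / 3 = 16.3045897
T_{2}^{(1)} = 16.6900941 + (16.6900941 − 18.7608973)/3 = 15.9998264
T_{2}^{(2)} = (16·15.9998264 − 16.3045897) / 15 = 15.9795088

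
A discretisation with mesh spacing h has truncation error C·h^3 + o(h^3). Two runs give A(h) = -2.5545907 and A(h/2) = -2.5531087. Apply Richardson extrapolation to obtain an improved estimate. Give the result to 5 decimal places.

Extrapolated value = (8·A(h/2) − A(h)) / (8 − 1)
= (8·(-2.5531087) − (-2.5545907)) / 7
= -17.8702789 / 7 = -2.5528970

-2.55290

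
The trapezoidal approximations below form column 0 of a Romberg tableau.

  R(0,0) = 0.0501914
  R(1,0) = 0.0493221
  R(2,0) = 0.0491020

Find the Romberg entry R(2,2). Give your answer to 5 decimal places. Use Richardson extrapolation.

Richardson extrapolation on the trapezoidal column (denominator 4−1=3):
R(1,1) = 0.0493221 + (0.0493221 − 0.0501914)/3 = 0.0490323
R(2,1) = 0.0491020 + (0.0491020 − 0.0493221)/3 = 0.0490286
R(2,2) = 0.0490286 + (0.0490286 − 0.0490323)/15 = 0.0490284
(Column j=1 coincides with Simpson's rule on the same nodes.)

0.04903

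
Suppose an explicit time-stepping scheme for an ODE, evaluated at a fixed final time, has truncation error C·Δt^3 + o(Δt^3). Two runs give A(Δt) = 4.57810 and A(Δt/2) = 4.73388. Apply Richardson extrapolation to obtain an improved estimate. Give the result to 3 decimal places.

The leading error scales as Δt^3; refining by a factor of 2 reduces it by 2^3 = 8.
Extrapolated value = (8·A(Δt/2) − A(Δt)) / (8 − 1)
= (8·4.73388 − 4.57810) / 7
= 33.29294 / 7 = 4.75613

4.756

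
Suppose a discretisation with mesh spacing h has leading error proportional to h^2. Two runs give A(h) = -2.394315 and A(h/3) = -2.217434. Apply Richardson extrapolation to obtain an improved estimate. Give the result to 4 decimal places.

-2.1953

Extrapolated value = (9·A(h/3) − A(h)) / (9 − 1)
= (9·(-2.217434) − (-2.394315)) / 8
= -17.562591 / 8 = -2.195324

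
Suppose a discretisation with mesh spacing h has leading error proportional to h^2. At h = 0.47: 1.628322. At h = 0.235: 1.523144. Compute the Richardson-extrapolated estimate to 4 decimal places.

Extrapolated value = (4·A(h/2) − A(h)) / (4 − 1)
= (4·1.523144 − 1.628322) / 3
= 4.464254 / 3 = 1.488085

1.4881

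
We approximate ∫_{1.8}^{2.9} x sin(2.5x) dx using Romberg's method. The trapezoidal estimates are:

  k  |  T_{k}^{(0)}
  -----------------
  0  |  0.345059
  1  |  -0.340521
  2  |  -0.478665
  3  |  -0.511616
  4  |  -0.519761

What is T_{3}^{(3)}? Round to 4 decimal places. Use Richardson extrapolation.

-0.5225

Richardson extrapolation on the trapezoidal column (denominator 4−1=3):
T_{1}^{(1)} = (4·(-0.340521) − 0.345059) / 3 = -0.569048
T_{2}^{(1)} = (4·(-0.478665) − (-0.340521)) / 3 = -0.524713
T_{3}^{(1)} = (4·(-0.511616) − (-0.478665)) / 3 = -0.522600
T_{2}^{(2)} = (16·(-0.524713) − (-0.569048)) / 15 = -0.521757
T_{3}^{(2)} = (16·(-0.522600) − (-0.524713)) / 15 = -0.522459
T_{3}^{(3)} = (64·(-0.522459) − (-0.521757)) / 63 = -0.522470
(Column j=1 coincides with Simpson's rule on the same nodes.)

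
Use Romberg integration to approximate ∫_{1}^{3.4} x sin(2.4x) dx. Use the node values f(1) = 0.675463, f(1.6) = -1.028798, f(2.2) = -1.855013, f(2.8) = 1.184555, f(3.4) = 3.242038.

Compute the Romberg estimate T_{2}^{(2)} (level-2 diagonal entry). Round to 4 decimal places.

T_{0}^{(0)} (trapezoid, 1 panel, h=2.4000): 4.701001
T_{1}^{(0)} (trapezoid, 2 panels, h=1.2000): 0.124485
T_{2}^{(0)} (trapezoid, 4 panels, h=0.6000): 0.155697
T_{1}^{(1)} = 0.124485 + (0.124485 − 4.701001)/3 = -1.401020
T_{2}^{(1)} = 0.155697 + (0.155697 − 0.124485)/3 = 0.166101
T_{2}^{(2)} = 0.166101 + (0.166101 − (-1.401020))/15 = 0.270576

0.2706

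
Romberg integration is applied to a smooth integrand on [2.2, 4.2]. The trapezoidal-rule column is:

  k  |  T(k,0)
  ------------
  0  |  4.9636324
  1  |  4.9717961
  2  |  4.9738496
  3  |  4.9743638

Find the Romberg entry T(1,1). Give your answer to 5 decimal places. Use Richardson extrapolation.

4.97452

Richardson extrapolation on the trapezoidal column (denominator 4−1=3):
T(1,1) = (4·4.9717961 − 4.9636324) / 3 = 4.9745173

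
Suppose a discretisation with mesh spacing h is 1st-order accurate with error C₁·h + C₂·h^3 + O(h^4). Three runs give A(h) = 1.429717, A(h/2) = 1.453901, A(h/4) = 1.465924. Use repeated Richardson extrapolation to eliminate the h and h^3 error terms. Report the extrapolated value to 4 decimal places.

1.4779

First eliminate the h term (factor 2^1 = 2):
  B₁ = (2·1.453901 − 1.429717)/1 = 1.478085
  B₂ = (2·1.465924 − 1.453901)/1 = 1.477947
Then eliminate the h^3 term (factor 2^3 = 8):
  (8·1.477947 − 1.478085)/7 = 1.477927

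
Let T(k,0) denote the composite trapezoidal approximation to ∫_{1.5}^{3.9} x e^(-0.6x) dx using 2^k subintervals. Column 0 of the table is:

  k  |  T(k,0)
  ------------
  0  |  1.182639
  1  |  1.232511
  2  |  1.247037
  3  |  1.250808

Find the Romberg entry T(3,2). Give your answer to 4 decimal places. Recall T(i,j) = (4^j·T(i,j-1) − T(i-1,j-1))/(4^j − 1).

Richardson extrapolation on the trapezoidal column (denominator 4−1=3):
T(2,1) = 1.247037 + (1.247037 − 1.232511)/3 = 1.251879
T(3,1) = (4·1.250808 − 1.247037) / 3 = 1.252065
T(3,2) = (16·1.252065 − 1.251879) / 15 = 1.252077

1.2521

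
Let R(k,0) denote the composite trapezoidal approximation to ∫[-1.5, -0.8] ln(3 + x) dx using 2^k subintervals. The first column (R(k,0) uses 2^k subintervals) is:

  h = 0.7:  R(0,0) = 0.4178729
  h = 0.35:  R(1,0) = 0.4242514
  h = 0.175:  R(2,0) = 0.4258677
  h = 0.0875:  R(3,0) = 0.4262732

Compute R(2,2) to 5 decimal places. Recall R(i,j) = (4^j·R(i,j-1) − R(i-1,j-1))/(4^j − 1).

0.42641

Richardson extrapolation on the trapezoidal column (denominator 4−1=3):
R(1,1) = (4·0.4242514 − 0.4178729) / 3 = 0.4263776
R(2,1) = 0.4258677 + (0.4258677 − 0.4242514)/3 = 0.4264065
R(2,2) = 0.4264065 + (0.4264065 − 0.4263776)/15 = 0.4264084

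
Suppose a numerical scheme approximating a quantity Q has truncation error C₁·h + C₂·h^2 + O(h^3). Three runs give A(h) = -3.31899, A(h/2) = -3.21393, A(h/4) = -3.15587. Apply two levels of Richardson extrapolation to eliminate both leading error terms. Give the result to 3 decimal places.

First eliminate the h term (factor 2^1 = 2):
  B₁ = (2·(-3.21393) − (-3.31899))/1 = -3.10887
  B₂ = (2·(-3.15587) − (-3.21393))/1 = -3.09781
Then eliminate the h^2 term (factor 2^2 = 4):
  (4·(-3.09781) − (-3.10887))/3 = -3.09412

-3.094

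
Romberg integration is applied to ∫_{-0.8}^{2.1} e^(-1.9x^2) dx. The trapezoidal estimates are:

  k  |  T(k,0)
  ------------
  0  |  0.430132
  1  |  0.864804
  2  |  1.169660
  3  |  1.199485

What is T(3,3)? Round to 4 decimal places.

Richardson extrapolation on the trapezoidal column (denominator 4−1=3):
T(1,1) = 0.864804 + (0.864804 − 0.430132)/3 = 1.009695
T(2,1) = 1.169660 + (1.169660 − 0.864804)/3 = 1.271279
T(3,1) = 1.199485 + (1.199485 − 1.169660)/3 = 1.209427
T(2,2) = (16·1.271279 − 1.009695) / 15 = 1.288718
T(3,2) = 1.209427 + (1.209427 − 1.271279)/15 = 1.205304
T(3,3) = (64·1.205304 − 1.288718) / 63 = 1.203980

1.2040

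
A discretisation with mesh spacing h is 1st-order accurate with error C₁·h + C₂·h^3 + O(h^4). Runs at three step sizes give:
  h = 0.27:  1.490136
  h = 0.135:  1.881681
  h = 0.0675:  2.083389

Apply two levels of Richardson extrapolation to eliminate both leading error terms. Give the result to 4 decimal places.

2.2868

First eliminate the h term (factor 2^1 = 2):
  B₁ = (2·1.881681 − 1.490136)/1 = 2.273226
  B₂ = (2·2.083389 − 1.881681)/1 = 2.285097
Then eliminate the h^3 term (factor 2^3 = 8):
  (8·2.285097 − 2.273226)/7 = 2.286793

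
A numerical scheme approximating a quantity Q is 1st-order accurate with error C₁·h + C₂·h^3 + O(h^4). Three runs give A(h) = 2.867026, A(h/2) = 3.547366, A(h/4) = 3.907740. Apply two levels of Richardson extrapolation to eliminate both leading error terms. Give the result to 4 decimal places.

4.2739

First eliminate the h term (factor 2^1 = 2):
  B₁ = (2·3.547366 − 2.867026)/1 = 4.227706
  B₂ = (2·3.907740 − 3.547366)/1 = 4.268114
Then eliminate the h^3 term (factor 2^3 = 8):
  (8·4.268114 − 4.227706)/7 = 4.273887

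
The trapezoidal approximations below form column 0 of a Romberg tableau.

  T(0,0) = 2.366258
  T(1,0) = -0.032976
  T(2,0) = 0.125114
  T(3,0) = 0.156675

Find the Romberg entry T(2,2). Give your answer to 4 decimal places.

0.2452

Richardson extrapolation on the trapezoidal column (denominator 4−1=3):
T(1,1) = -0.032976 + (-0.032976 − 2.366258)/3 = -0.832721
T(2,1) = (4·0.125114 − (-0.032976)) / 3 = 0.177811
T(2,2) = 0.177811 + (0.177811 − (-0.832721))/15 = 0.245180
(Column j=1 coincides with Simpson's rule on the same nodes.)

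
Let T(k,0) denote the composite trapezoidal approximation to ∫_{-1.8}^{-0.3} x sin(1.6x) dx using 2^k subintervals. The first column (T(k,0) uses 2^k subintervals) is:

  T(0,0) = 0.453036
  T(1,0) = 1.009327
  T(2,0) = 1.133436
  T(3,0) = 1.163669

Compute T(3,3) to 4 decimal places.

Richardson extrapolation on the trapezoidal column (denominator 4−1=3):
T(1,1) = 1.009327 + (1.009327 − 0.453036)/3 = 1.194757
T(2,1) = 1.133436 + (1.133436 − 1.009327)/3 = 1.174806
T(3,1) = 1.163669 + (1.163669 − 1.133436)/3 = 1.173747
T(2,2) = (16·1.174806 − 1.194757) / 15 = 1.173476
T(3,2) = (16·1.173747 − 1.174806) / 15 = 1.173676
T(3,3) = (64·1.173676 − 1.173476) / 63 = 1.173679

1.1737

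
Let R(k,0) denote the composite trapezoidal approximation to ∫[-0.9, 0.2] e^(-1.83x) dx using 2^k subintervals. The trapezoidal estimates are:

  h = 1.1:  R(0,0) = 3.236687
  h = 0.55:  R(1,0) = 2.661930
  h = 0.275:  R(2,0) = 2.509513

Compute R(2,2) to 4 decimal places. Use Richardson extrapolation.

2.4579

Richardson extrapolation on the trapezoidal column (denominator 4−1=3):
R(1,1) = 2.661930 + (2.661930 − 3.236687)/3 = 2.470344
R(2,1) = 2.509513 + (2.509513 − 2.661930)/3 = 2.458707
R(2,2) = 2.458707 + (2.458707 − 2.470344)/15 = 2.457931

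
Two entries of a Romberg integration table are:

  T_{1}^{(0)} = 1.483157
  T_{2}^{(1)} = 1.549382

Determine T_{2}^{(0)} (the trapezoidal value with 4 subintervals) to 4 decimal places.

From T_{2}^{(1)} = (4·T_{2}^{(0)} − T_{1}^{(0)})/3, solve for T_{2}^{(0)}:
4·T_{2}^{(0)} = 3·1.549382 + 1.483157 = 6.131303
T_{2}^{(0)} = 1.532826

1.5328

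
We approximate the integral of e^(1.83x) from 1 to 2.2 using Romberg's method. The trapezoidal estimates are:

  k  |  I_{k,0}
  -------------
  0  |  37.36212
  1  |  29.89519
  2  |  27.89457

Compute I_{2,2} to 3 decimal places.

Richardson extrapolation on the trapezoidal column (denominator 4−1=3):
I_{1,1} = (4·29.89519 − 37.36212) / 3 = 27.40621
I_{2,1} = (4·27.89457 − 29.89519) / 3 = 27.22770
I_{2,2} = (16·27.22770 − 27.40621) / 15 = 27.21580
(Column j=1 coincides with Simpson's rule on the same nodes.)

27.216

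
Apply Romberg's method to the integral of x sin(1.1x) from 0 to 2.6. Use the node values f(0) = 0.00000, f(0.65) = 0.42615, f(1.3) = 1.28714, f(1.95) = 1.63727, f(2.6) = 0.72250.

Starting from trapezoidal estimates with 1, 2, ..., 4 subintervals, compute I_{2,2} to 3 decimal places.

I_{0,0} (trapezoid, 1 panel, h=2.6000): 0.93925
I_{1,0} (trapezoid, 2 panels, h=1.3000): 2.14291
I_{2,0} (trapezoid, 4 panels, h=0.6500): 2.41268
I_{1,1} = 2.14291 + (2.14291 − 0.93925)/3 = 2.54413
I_{2,1} = 2.41268 + (2.41268 − 2.14291)/3 = 2.50260
I_{2,2} = 2.50260 + (2.50260 − 2.54413)/15 = 2.49983

2.500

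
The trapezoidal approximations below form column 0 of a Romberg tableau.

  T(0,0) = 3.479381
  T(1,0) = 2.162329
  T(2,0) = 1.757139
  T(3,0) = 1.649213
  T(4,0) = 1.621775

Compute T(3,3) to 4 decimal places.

1.6126

Richardson extrapolation on the trapezoidal column (denominator 4−1=3):
T(1,1) = 2.162329 + (2.162329 − 3.479381)/3 = 1.723312
T(2,1) = (4·1.757139 − 2.162329) / 3 = 1.622076
T(3,1) = 1.649213 + (1.649213 − 1.757139)/3 = 1.613238
T(2,2) = 1.622076 + (1.622076 − 1.723312)/15 = 1.615327
T(3,2) = (16·1.613238 − 1.622076) / 15 = 1.612649
T(3,3) = (64·1.612649 − 1.615327) / 63 = 1.612606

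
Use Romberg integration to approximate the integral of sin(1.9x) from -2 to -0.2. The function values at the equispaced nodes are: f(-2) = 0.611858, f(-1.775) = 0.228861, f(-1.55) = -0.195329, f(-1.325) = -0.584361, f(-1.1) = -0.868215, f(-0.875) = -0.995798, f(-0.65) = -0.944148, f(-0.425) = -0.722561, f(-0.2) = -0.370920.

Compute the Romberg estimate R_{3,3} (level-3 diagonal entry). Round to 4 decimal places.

-0.9051

R_{0,0} (trapezoid, 1 panel, h=1.8000): 0.216844
R_{1,0} (trapezoid, 2 panels, h=0.9000): -0.672971
R_{2,0} (trapezoid, 4 panels, h=0.4500): -0.849250
R_{3,0} (trapezoid, 8 panels, h=0.2250): -0.891243
R_{1,1} = -0.672971 + (-0.672971 − 0.216844)/3 = -0.969576
R_{2,1} = -0.849250 + (-0.849250 − (-0.672971))/3 = -0.908010
R_{3,1} = -0.891243 + (-0.891243 − (-0.849250))/3 = -0.905241
R_{2,2} = -0.908010 + (-0.908010 − (-0.969576))/15 = -0.903906
R_{3,2} = -0.905241 + (-0.905241 − (-0.908010))/15 = -0.905056
R_{3,3} = -0.905056 + (-0.905056 − (-0.903906))/63 = -0.905074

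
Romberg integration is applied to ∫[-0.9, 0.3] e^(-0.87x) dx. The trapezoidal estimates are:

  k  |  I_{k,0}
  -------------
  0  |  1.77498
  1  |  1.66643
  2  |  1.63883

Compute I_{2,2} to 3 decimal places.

1.630

Richardson extrapolation on the trapezoidal column (denominator 4−1=3):
I_{1,1} = (4·1.66643 − 1.77498) / 3 = 1.63025
I_{2,1} = (4·1.63883 − 1.66643) / 3 = 1.62963
I_{2,2} = (16·1.62963 − 1.63025) / 15 = 1.62959
(Column j=1 coincides with Simpson's rule on the same nodes.)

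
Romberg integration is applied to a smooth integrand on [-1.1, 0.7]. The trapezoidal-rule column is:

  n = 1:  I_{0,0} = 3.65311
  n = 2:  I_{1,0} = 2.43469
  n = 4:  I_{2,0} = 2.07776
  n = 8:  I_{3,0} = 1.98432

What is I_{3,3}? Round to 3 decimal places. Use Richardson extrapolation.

Richardson extrapolation on the trapezoidal column (denominator 4−1=3):
I_{1,1} = 2.43469 + (2.43469 − 3.65311)/3 = 2.02855
I_{2,1} = 2.07776 + (2.07776 − 2.43469)/3 = 1.95878
I_{3,1} = 1.98432 + (1.98432 − 2.07776)/3 = 1.95317
I_{2,2} = (16·1.95878 − 2.02855) / 15 = 1.95413
I_{3,2} = (16·1.95317 − 1.95878) / 15 = 1.95280
I_{3,3} = 1.95280 + (1.95280 − 1.95413)/63 = 1.95278
(Column j=1 coincides with Simpson's rule on the same nodes.)

1.953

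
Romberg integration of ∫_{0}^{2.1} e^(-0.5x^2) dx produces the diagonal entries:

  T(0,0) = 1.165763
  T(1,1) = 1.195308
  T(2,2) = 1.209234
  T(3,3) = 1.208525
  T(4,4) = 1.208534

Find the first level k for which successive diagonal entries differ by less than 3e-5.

k = 4

|T(1,1) − T(0,0)| = 0.029545 ≥ 3e-5
|T(2,2) − T(1,1)| = 0.013926 ≥ 3e-5
|T(3,3) − T(2,2)| = 0.000709 ≥ 3e-5
|T(4,4) − T(3,3)| = 0.000009 < 3e-5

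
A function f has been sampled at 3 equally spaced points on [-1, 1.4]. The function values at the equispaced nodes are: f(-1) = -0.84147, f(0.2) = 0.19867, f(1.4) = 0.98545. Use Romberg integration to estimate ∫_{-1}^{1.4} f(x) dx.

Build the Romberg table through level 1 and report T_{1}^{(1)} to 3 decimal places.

0.375

T_{0}^{(0)} (trapezoid, 1 panel, h=2.4000): 0.17278
T_{1}^{(0)} (trapezoid, 2 panels, h=1.2000): 0.32479
T_{1}^{(1)} = 0.32479 + (0.32479 − 0.17278)/3 = 0.37546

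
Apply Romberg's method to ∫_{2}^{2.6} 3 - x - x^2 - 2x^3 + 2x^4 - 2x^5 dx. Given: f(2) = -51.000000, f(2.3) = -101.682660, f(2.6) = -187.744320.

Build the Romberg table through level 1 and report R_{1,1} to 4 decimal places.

R_{0,0} (trapezoid, 1 panel, h=0.6000): -71.623296
R_{1,0} (trapezoid, 2 panels, h=0.3000): -66.316446
R_{1,1} = -66.316446 + (-66.316446 − (-71.623296))/3 = -64.547496

-64.5475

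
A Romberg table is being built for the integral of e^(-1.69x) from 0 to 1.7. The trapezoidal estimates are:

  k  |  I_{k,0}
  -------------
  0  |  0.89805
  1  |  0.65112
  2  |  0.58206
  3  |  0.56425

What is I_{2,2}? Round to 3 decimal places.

Richardson extrapolation on the trapezoidal column (denominator 4−1=3):
I_{1,1} = (4·0.65112 − 0.89805) / 3 = 0.56881
I_{2,1} = (4·0.58206 − 0.65112) / 3 = 0.55904
I_{2,2} = (16·0.55904 − 0.56881) / 15 = 0.55839

0.558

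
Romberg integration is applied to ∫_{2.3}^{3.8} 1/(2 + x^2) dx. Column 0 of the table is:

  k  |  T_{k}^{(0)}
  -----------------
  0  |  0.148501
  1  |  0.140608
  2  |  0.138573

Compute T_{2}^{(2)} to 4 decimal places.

0.1379

T_{1}^{(1)} = 0.140608 + (0.140608 − 0.148501)/3 = 0.137977
T_{2}^{(1)} = (4·0.138573 − 0.140608) / 3 = 0.137895
T_{2}^{(2)} = 0.137895 + (0.137895 − 0.137977)/15 = 0.137890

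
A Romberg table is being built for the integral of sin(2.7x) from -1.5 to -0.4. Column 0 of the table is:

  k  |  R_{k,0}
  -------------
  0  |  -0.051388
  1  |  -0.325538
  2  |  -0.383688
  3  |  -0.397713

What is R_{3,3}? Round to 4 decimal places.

Richardson extrapolation on the trapezoidal column (denominator 4−1=3):
R_{1,1} = (4·(-0.325538) − (-0.051388)) / 3 = -0.416921
R_{2,1} = (4·(-0.383688) − (-0.325538)) / 3 = -0.403071
R_{3,1} = -0.397713 + (-0.397713 − (-0.383688))/3 = -0.402388
R_{2,2} = (16·(-0.403071) − (-0.416921)) / 15 = -0.402148
R_{3,2} = -0.402388 + (-0.402388 − (-0.403071))/15 = -0.402342
R_{3,3} = -0.402342 + (-0.402342 − (-0.402148))/63 = -0.402345

-0.4023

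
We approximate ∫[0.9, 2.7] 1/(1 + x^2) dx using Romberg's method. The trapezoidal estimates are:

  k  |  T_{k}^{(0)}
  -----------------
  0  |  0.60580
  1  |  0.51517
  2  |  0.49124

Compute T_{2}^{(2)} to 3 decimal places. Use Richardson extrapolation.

Richardson extrapolation on the trapezoidal column (denominator 4−1=3):
T_{1}^{(1)} = (4·0.51517 − 0.60580) / 3 = 0.48496
T_{2}^{(1)} = (4·0.49124 − 0.51517) / 3 = 0.48326
T_{2}^{(2)} = (16·0.48326 − 0.48496) / 15 = 0.48315
(Column j=1 coincides with Simpson's rule on the same nodes.)

0.483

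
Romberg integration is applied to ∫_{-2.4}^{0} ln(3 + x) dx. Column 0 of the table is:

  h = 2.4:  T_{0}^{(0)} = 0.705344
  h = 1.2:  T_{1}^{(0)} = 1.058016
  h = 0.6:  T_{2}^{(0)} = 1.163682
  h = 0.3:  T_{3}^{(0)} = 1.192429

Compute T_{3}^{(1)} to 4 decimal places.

1.2020

Richardson extrapolation on the trapezoidal column (denominator 4−1=3):
T_{3}^{(1)} = 1.192429 + (1.192429 − 1.163682)/3 = 1.202011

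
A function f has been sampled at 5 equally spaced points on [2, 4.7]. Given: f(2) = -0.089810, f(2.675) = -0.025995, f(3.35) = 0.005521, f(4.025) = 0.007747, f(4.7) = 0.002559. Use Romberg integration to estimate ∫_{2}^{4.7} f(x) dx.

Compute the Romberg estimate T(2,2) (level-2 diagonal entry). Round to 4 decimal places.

T(0,0) (trapezoid, 1 panel, h=2.7000): -0.117789
T(1,0) (trapezoid, 2 panels, h=1.3500): -0.051441
T(2,0) (trapezoid, 4 panels, h=0.6750): -0.038038
T(1,1) = -0.051441 + (-0.051441 − (-0.117789))/3 = -0.029325
T(2,1) = -0.038038 + (-0.038038 − (-0.051441))/3 = -0.033570
T(2,2) = -0.033570 + (-0.033570 − (-0.029325))/15 = -0.033853

-0.0339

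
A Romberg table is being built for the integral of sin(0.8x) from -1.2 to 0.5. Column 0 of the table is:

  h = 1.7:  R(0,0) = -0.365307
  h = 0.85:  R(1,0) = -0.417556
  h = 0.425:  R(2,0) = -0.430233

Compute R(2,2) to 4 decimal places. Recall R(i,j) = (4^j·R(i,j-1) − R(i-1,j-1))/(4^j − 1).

-0.4344

Richardson extrapolation on the trapezoidal column (denominator 4−1=3):
R(1,1) = -0.417556 + (-0.417556 − (-0.365307))/3 = -0.434972
R(2,1) = (4·(-0.430233) − (-0.417556)) / 3 = -0.434459
R(2,2) = -0.434459 + (-0.434459 − (-0.434972))/15 = -0.434425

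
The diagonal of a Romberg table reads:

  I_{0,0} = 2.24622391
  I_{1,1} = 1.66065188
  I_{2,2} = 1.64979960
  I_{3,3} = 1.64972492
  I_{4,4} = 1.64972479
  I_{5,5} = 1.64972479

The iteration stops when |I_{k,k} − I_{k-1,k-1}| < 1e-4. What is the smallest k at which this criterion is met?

k = 3

|I_{1,1} − I_{0,0}| = 0.58557203 ≥ 1e-4
|I_{2,2} − I_{1,1}| = 0.01085228 ≥ 1e-4
|I_{3,3} − I_{2,2}| = 0.00007468 < 1e-4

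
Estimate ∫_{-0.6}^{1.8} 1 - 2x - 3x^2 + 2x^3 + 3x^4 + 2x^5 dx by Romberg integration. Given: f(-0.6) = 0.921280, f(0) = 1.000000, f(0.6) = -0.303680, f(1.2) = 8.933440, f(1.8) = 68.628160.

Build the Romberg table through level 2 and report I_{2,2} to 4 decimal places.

21.3619

I_{0,0} (trapezoid, 1 panel, h=2.4000): 83.459328
I_{1,0} (trapezoid, 2 panels, h=1.2000): 41.365248
I_{2,0} (trapezoid, 4 panels, h=0.6000): 26.642688
I_{1,1} = 41.365248 + (41.365248 − 83.459328)/3 = 27.333888
I_{2,1} = 26.642688 + (26.642688 − 41.365248)/3 = 21.735168
I_{2,2} = 21.735168 + (21.735168 − 27.333888)/15 = 21.361920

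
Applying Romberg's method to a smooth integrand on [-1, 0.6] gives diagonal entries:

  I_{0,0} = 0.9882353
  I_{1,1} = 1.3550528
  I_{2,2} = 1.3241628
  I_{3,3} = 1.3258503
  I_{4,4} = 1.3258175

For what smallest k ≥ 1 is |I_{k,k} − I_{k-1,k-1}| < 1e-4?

|I_{1,1} − I_{0,0}| = 0.3668175 ≥ 1e-4
|I_{2,2} − I_{1,1}| = 0.0308900 ≥ 1e-4
|I_{3,3} − I_{2,2}| = 0.0016875 ≥ 1e-4
|I_{4,4} − I_{3,3}| = 0.0000328 < 1e-4

k = 4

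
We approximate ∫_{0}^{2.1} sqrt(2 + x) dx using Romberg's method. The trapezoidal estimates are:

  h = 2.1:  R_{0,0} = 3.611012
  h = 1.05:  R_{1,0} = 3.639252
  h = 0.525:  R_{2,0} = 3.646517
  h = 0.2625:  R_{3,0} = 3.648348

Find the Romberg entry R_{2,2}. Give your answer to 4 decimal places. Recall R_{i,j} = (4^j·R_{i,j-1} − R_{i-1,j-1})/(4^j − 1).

3.6490

R_{1,1} = (4·3.639252 − 3.611012) / 3 = 3.648665
R_{2,1} = (4·3.646517 − 3.639252) / 3 = 3.648939
R_{2,2} = 3.648939 + (3.648939 − 3.648665)/15 = 3.648957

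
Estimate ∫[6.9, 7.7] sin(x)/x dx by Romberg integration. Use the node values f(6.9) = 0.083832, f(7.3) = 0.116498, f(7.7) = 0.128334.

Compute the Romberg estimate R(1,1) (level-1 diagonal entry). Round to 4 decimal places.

R(0,0) (trapezoid, 1 panel, h=0.8000): 0.084866
R(1,0) (trapezoid, 2 panels, h=0.4000): 0.089032
R(1,1) = 0.089032 + (0.089032 − 0.084866)/3 = 0.090421

0.0904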